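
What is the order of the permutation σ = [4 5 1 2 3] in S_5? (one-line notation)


Cycle decomposition: (1 4 2 5 3)
Cycle lengths: 5
Order = lcm(5) = 5

ord(σ) = 5


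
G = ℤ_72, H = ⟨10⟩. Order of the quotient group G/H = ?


|⟨10⟩| = n / gcd(10, 72) = 72 / 2 = 36
H is normal (ℤ_72 is abelian).
|G/H| = |G| / |H| = 72 / 36 = 2

|G/H| = 2


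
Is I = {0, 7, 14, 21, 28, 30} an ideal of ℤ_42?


Check ideal conditions for I = {0, 7, 14, 21, 28, 30} in ℤ_42:
(1) I is an additive subgroup? No
(2) For r ∈ ℤ_42 and a ∈ I: r·a ∈ I? No  [counterexample: r=2, a=30, r·a mod 42 = 18 ∉ I]

No, I is not an ideal of ℤ_42


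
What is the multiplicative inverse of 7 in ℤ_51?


Use the extended Euclidean algorithm to write 1 = 7·s + 51·t; then s mod 51 is the inverse.
Euclidean algorithm:
  7 = 0·51 + 7
  51 = 7·7 + 2
  7 = 3·2 + 1
  2 = 2·1 + 0
gcd(7,51) = 1
Back-substitution gives: 7·(22) + 51·(-3) = 1
So 7⁻¹ ≡ 22 ≡ 22 (mod 51)
Check: 7 × 22 = 154 ≡ 1 (mod 51) ✓

7⁻¹ ≡ 22 (mod 51)


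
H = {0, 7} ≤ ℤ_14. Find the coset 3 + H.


3 + H = {3 + h (mod 14) : h ∈ H}
3+0=3, 3+7=10

3 + H = {3, 10}


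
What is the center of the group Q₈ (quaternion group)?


Z(G) = {g ∈ G | gx = xg for all x ∈ G}
In Q₈ = {±1, ±i, ±j, ±k}, only ±1 commute with every element

Z(Q₈ (quaternion group)) = {1, -1}


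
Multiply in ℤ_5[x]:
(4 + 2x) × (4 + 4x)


Expand and collect like terms; reduce coefficients mod 5:
x^0: 4·4 = 16 ≡ 1 (mod 5)
x^1: 4·4 + 2·4 = 24 ≡ 4 (mod 5)
x^2: 2·4 = 8 ≡ 3 (mod 5)
Result: 1 + 4x + 3x^2

f · g = 1 + 4x + 3x^2


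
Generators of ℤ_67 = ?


g generates ℤ_n iff gcd(g,n) = 1
Prime factors of 67: 67
Generators are g ∈ {1,...,66} not divisible by any of these primes.
Generators: {1, 2, 3, 4, 5, 6, 7, 8, 9, 10, 11, 12, 13, 14, 15, 16, 17, 18, 19, 20, 21, 22, 23, 24, 25, 26, 27, 28, 29, 30, 31, 32, 33, 34, 35, 36, 37, 38, 39, 40, 41, 42, 43, 44, 45, 46, 47, 48, 49, 50, 51, 52, 53, 54, 55, 56, 57, 58, 59, 60, 61, 62, 63, 64, 65, 66}
Number of generators = φ(67) = 66

Generators of ℤ_67 = {1, 2, 3, 4, 5, 6, 7, 8, 9, 10, 11, 12, 13, 14, 15, 16, 17, 18, 19, 20, 21, 22, 23, 24, 25, 26, 27, 28, 29, 30, 31, 32, 33, 34, 35, 36, 37, 38, 39, 40, 41, 42, 43, 44, 45, 46, 47, 48, 49, 50, 51, 52, 53, 54, 55, 56, 57, 58, 59, 60, 61, 62, 63, 64, 65, 66}


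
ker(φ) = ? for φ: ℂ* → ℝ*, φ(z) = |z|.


Kernel = preimage of identity
ker(φ) = {z ∈ ℂ* | |z| = 1} = unit circle S¹

ker(φ) = S¹ (unit circle)


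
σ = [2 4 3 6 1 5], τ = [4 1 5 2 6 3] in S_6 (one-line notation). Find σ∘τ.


σ∘τ: apply τ first, then σ
1 →τ 4 →σ 6
2 →τ 1 →σ 2
3 →τ 5 →σ 1
4 →τ 2 →σ 4
5 →τ 6 →σ 5
6 →τ 3 →σ 3

σ∘τ = [6 2 1 4 5 3]


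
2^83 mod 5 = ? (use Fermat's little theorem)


Fermat's little theorem: if p is prime and gcd(a,p)=1, then a^(p-1) ≡ 1 (mod p)
p = 5 is prime, gcd(2,5) = 1
Reduce exponent: 83 mod 4 = 3
So 2^83 ≡ 2^3 (mod 5)
2^3 mod 5 = 3

2^83 ≡ 3 (mod 5)


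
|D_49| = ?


|D_n| = 2n (n rotations and n reflections)
|D_49| = 2×49 = 98

|D_49| = 98


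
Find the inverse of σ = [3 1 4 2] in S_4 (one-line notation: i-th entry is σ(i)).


To find σ⁻¹, swap domain and range:
σ(1) = 3 → σ⁻¹(3) = 1
σ(2) = 1 → σ⁻¹(1) = 2
σ(3) = 4 → σ⁻¹(4) = 3
σ(4) = 2 → σ⁻¹(2) = 4

σ⁻¹ = [2 4 1 3]


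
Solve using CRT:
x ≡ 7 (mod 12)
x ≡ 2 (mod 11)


m₁ = 12, m₂ = 11, gcd = 1, so CRT applies. M = m₁·m₂ = 132
Let M₁ = M/m₁ = 11, M₂ = M/m₂ = 12
Find y₁ ≡ M₁⁻¹ (mod m₁): 11⁻¹ ≡ 11 (mod 12)
Find y₂ ≡ M₂⁻¹ (mod m₂): 12⁻¹ ≡ 1 (mod 11)
x = a₁·M₁·y₁ + a₂·M₂·y₂ = 7·11·11 + 2·12·1 = 871
Reduce mod 132: x ≡ 79
Check: 79 mod 12 = 7 ✓, 79 mod 11 = 2 ✓

x ≡ 79 (mod 132)


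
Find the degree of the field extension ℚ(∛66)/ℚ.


∛66 has minimal polynomial x³ - 66 (irreducible over ℚ since 66 is not a perfect cube)

[ℚ(∛66)/ℚ] = 3


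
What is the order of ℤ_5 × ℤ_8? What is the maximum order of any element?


|ℤ_5 × ℤ_8| = 5 × 8 = 40
Max element order = lcm(5,8) = 40
Cyclic? Yes (gcd=1)

|ℤ_5×ℤ_8| = 40, max element order = 40


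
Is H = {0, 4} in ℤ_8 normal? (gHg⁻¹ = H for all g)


H = {0, 4} in ℤ_8
ℤ_8 is abelian; every subgroup of an abelian group is normal

Yes, normal subgroup


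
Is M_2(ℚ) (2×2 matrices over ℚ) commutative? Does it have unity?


Matrix multiplication is non-commutative for n ≥ 2; the identity matrix I is the unity; singular matrices give zero divisors, so not an integral domain
Commutative: No
Integral domain: No
Has unity: Yes

M_2(ℚ) (2×2 matrices over ℚ): Commutative=No, Unity=Yes


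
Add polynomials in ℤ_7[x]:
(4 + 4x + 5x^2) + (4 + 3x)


Add coefficients mod 7:
x^0: 4 + 4 = 1 (mod 7)
x^1: 4 + 3 = 0 (mod 7)
x^2: 5 + 0 = 5 (mod 7)
Result: 1 + 5x^2

f + g = 1 + 5x^2


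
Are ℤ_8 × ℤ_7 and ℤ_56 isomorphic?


Comparing ℤ_8 × ℤ_7 and ℤ_56:
gcd(8,7) = 1, so ℤ_8 × ℤ_7 ≅ ℤ_56 (CRT)

Yes, ℤ_8 × ℤ_7 ≅ ℤ_56


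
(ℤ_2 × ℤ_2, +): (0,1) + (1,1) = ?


Operation: componentwise addition mod (2, 2)
(0,1) + (1,1) = ((a₁+b₁) mod 2, (a₂+b₂) mod 2) with a = (0,1), b = (1,1)

(0,1) + (1,1) = (1,0)


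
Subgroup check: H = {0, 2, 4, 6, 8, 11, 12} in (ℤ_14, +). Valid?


Subgroup test for H = {0, 2, 4, 6, 8, 11, 12} in (ℤ_14, +):
(1) 0 ∈ H? Yes
(2) Closure: for all a,b ∈ H, (a+b) mod 14 ∈ H? No  [counterexample: 2 + 8 = 10 ∉ H]
(3) Inverses: for all a ∈ H, -a mod 14 ∈ H? No

No, H is not a subgroup of ℤ_14


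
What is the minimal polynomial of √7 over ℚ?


√7 satisfies x² - 7 = 0, irreducible over ℚ since 7 is squarefree

Minimal polynomial: x² - 7


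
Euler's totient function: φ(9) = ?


φ(n) = count of k ∈ {1,...,n} with gcd(k,n)=1
Coprimes to 9: {1, 2, 4, 5, 7, 8}
Count: 6

φ(9) = 6


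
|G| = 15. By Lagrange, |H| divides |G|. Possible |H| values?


Lagrange's theorem: |H| divides |G|
|G| = 15
Divisors of 15: 1, 3, 5, 15

Possible subgroup orders: {1, 3, 5, 15}


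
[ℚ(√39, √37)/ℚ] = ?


[ℚ(√39,√37):ℚ] = [ℚ(√39,√37):ℚ(√39)]·[ℚ(√39):ℚ] = 2·2 = 4

[ℚ(√39, √37)/ℚ] = 4


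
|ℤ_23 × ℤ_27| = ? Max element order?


|ℤ_23 × ℤ_27| = 23 × 27 = 621
Max element order = lcm(23,27) = 621
Cyclic? Yes (gcd=1)

|ℤ_23×ℤ_27| = 621, max element order = 621


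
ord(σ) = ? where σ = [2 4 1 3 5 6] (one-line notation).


Cycle decomposition: (1 2 4 3)
Cycle lengths: 4
Order = lcm(4) = 4

ord(σ) = 4


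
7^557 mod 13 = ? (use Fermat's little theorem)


Fermat's little theorem: if p is prime and gcd(a,p)=1, then a^(p-1) ≡ 1 (mod p)
p = 13 is prime, gcd(7,13) = 1
Reduce exponent: 557 mod 12 = 5
So 7^557 ≡ 7^5 (mod 13)
7^5 mod 13 = 11

7^557 ≡ 11 (mod 13)


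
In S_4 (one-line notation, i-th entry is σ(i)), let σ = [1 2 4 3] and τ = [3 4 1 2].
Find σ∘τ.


σ∘τ: apply τ first, then σ
1 →τ 3 →σ 4
2 →τ 4 →σ 3
3 →τ 1 →σ 1
4 →τ 2 →σ 2

σ∘τ = [4 3 1 2]


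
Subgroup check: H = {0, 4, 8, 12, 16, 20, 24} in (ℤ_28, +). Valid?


Subgroup test for H = {0, 4, 8, 12, 16, 20, 24} in (ℤ_28, +):
(1) 0 ∈ H? Yes
(2) Closure: for all a,b ∈ H, (a+b) mod 28 ∈ H? Yes
(3) Inverses: for all a ∈ H, -a mod 28 ∈ H? Yes

Yes, H is a subgroup of ℤ_28


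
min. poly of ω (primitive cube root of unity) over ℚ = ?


ω satisfies x² + x + 1 = 0 (the cyclotomic polynomial Φ₃)

Minimal polynomial: x² + x + 1


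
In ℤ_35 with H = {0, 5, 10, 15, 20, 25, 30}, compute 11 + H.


11 + H = {11 + h (mod 35) : h ∈ H}
11+0=11, 11+5=16, 11+10=21, 11+15=26, 11+20=31, 11+25=1, 11+30=6
11 + H = {1, 6, 11, 16, 21, 26, 31} = 1 + H

11 + H = {1, 6, 11, 16, 21, 26, 31}


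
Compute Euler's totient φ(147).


Factor n: 147 = 3 × 7^2
φ(n) = n · ∏(1 - 1/p) over distinct primes p | n
φ(147) = 147 · (1 - 1/3) · (1 - 1/7) = 84

φ(147) = 84


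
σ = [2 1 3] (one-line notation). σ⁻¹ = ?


To find σ⁻¹, swap domain and range:
σ(1) = 2 → σ⁻¹(2) = 1
σ(2) = 1 → σ⁻¹(1) = 2
σ(3) = 3 → σ⁻¹(3) = 3

σ⁻¹ = [2 1 3]


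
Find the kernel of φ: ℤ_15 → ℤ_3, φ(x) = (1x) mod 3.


Kernel = preimage of identity
ker(φ) = {x ∈ ℤ_15 : 1x ≡ 0 (mod 3)}. Since 3 | 15, φ is well-defined. The kernel is the cyclic subgroup ⟨3⟩ of ℤ_15 (order 5), i.e. {0, 3, 6, 9, 12}

ker(φ) = {0, 3, 6, 9, 12}


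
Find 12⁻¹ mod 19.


Use the extended Euclidean algorithm to write 1 = 12·s + 19·t; then s mod 19 is the inverse.
Euclidean algorithm:
  12 = 0·19 + 12
  19 = 1·12 + 7
  12 = 1·7 + 5
  7 = 1·5 + 2
  5 = 2·2 + 1
  2 = 2·1 + 0
gcd(12,19) = 1
Back-substitution gives: 12·(8) + 19·(-5) = 1
So 12⁻¹ ≡ 8 ≡ 8 (mod 19)
Check: 12 × 8 = 96 ≡ 1 (mod 19) ✓

12⁻¹ ≡ 8 (mod 19)


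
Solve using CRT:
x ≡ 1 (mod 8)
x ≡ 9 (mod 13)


m₁ = 8, m₂ = 13, gcd = 1, so CRT applies. M = m₁·m₂ = 104
Let M₁ = M/m₁ = 13, M₂ = M/m₂ = 8
Find y₁ ≡ M₁⁻¹ (mod m₁): 13⁻¹ ≡ 5 (mod 8)
Find y₂ ≡ M₂⁻¹ (mod m₂): 8⁻¹ ≡ 5 (mod 13)
x = a₁·M₁·y₁ + a₂·M₂·y₂ = 1·13·5 + 9·8·5 = 425
Reduce mod 104: x ≡ 9
Check: 9 mod 8 = 1 ✓, 9 mod 13 = 9 ✓

x ≡ 9 (mod 104)


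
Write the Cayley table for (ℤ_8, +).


Elements: {0, 1, 2, 3, 4, 5, 6, 7}
Operation: addition mod 8
Entry (a, b) = (a + b) mod 8

Cayley table:
  | 0 | 1 | 2 | 3 | 4 | 5 | 6 | 7
0 | 0 | 1 | 2 | 3 | 4 | 5 | 6 | 7
1 | 1 | 2 | 3 | 4 | 5 | 6 | 7 | 0
2 | 2 | 3 | 4 | 5 | 6 | 7 | 0 | 1
3 | 3 | 4 | 5 | 6 | 7 | 0 | 1 | 2
4 | 4 | 5 | 6 | 7 | 0 | 1 | 2 | 3
5 | 5 | 6 | 7 | 0 | 1 | 2 | 3 | 4
6 | 6 | 7 | 0 | 1 | 2 | 3 | 4 | 5
7 | 7 | 0 | 1 | 2 | 3 | 4 | 5 | 6


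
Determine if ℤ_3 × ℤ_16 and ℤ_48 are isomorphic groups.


Comparing ℤ_3 × ℤ_16 and ℤ_48:
gcd(3,16) = 1, so ℤ_3 × ℤ_16 ≅ ℤ_48 (CRT)

Yes, ℤ_3 × ℤ_16 ≅ ℤ_48


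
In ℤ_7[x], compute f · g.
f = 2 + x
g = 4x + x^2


Expand and collect like terms; reduce coefficients mod 7:
x^0: 2·0 = 0 ≡ 0 (mod 7)
x^1: 2·4 + 1·0 = 8 ≡ 1 (mod 7)
x^2: 2·1 + 1·4 = 6 ≡ 6 (mod 7)
x^3: 1·1 = 1 ≡ 1 (mod 7)
Result: x + 6x^2 + x^3

f · g = x + 6x^2 + x^3


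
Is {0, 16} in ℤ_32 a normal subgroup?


H = {0, 16} in ℤ_32
ℤ_32 is abelian; every subgroup of an abelian group is normal

Yes, normal subgroup


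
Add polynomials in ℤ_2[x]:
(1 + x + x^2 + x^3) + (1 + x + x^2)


Add coefficients mod 2:
x^0: 1 + 1 = 0 (mod 2)
x^1: 1 + 1 = 0 (mod 2)
x^2: 1 + 1 = 0 (mod 2)
x^3: 1 + 0 = 1 (mod 2)
Result: x^3

f + g = x^3


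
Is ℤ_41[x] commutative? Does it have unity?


ℤ_41 is a field (n prime), so ℤ_41[x] is a commutative integral domain with unity
Commutative: Yes
Integral domain: Yes
Has unity: Yes

ℤ_41[x]: Commutative=Yes, Unity=Yes


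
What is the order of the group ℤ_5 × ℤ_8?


|A × B| = |A| · |B|
|ℤ_5 × ℤ_8| = 5 × 8 = 40

|ℤ_5 × ℤ_8| = 40


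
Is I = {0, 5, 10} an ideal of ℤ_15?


Check ideal conditions for I = {0, 5, 10} in ℤ_15:
(1) I is an additive subgroup? Yes
(2) For r ∈ ℤ_15 and a ∈ I: r·a ∈ I? Yes

Yes, I is an ideal of ℤ_15


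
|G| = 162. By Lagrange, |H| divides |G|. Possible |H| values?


Lagrange's theorem: |H| divides |G|
|G| = 162
Divisors of 162: 1, 2, 3, 6, 9, 18, 27, 54, 81, 162

Possible subgroup orders: {1, 2, 3, 6, 9, 18, 27, 54, 81, 162}


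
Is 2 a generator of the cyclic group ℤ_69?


g generates ℤ_n iff gcd(g, n) = 1
gcd(2, 69) = 1
Since gcd = 1, 2 is a generator.

Yes, 2 generates ℤ_69


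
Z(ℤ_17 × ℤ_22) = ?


Z(G) = {g ∈ G | gx = xg for all x ∈ G}
Direct product of abelian groups is abelian, so Z(G) = G

Z(ℤ_17 × ℤ_22) = ℤ_17 × ℤ_22


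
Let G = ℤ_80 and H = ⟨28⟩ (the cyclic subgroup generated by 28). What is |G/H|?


|⟨28⟩| = n / gcd(28, 80) = 80 / 4 = 20
H is normal (ℤ_80 is abelian).
|G/H| = |G| / |H| = 80 / 20 = 4

|G/H| = 4


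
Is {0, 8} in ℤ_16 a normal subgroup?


H = {0, 8} in ℤ_16
ℤ_16 is abelian; every subgroup of an abelian group is normal

Yes, normal subgroup


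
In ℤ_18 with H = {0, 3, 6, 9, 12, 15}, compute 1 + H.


1 + H = {1 + h (mod 18) : h ∈ H}
1+0=1, 1+3=4, 1+6=7, 1+9=10, 1+12=13, 1+15=16

1 + H = {1, 4, 7, 10, 13, 16}


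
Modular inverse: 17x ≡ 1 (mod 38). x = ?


Use the extended Euclidean algorithm to write 1 = 17·s + 38·t; then s mod 38 is the inverse.
Euclidean algorithm:
  17 = 0·38 + 17
  38 = 2·17 + 4
  17 = 4·4 + 1
  4 = 4·1 + 0
gcd(17,38) = 1
Back-substitution gives: 17·(9) + 38·(-4) = 1
So 17⁻¹ ≡ 9 ≡ 9 (mod 38)
Check: 17 × 9 = 153 ≡ 1 (mod 38) ✓

17⁻¹ ≡ 9 (mod 38)


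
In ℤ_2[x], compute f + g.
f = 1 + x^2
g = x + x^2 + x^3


Add coefficients mod 2:
x^0: 1 + 0 = 1 (mod 2)
x^1: 0 + 1 = 1 (mod 2)
x^2: 1 + 1 = 0 (mod 2)
x^3: 0 + 1 = 1 (mod 2)
Result: 1 + x + x^3

f + g = 1 + x + x^3


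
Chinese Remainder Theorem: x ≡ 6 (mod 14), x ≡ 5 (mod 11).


m₁ = 14, m₂ = 11, gcd = 1, so CRT applies. M = m₁·m₂ = 154
Let M₁ = M/m₁ = 11, M₂ = M/m₂ = 14
Find y₁ ≡ M₁⁻¹ (mod m₁): 11⁻¹ ≡ 9 (mod 14)
Find y₂ ≡ M₂⁻¹ (mod m₂): 14⁻¹ ≡ 4 (mod 11)
x = a₁·M₁·y₁ + a₂·M₂·y₂ = 6·11·9 + 5·14·4 = 874
Reduce mod 154: x ≡ 104
Check: 104 mod 14 = 6 ✓, 104 mod 11 = 5 ✓

x ≡ 104 (mod 154)


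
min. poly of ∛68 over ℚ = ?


∛68 satisfies x³ - 68 = 0, irreducible over ℚ (no rational root; 68 is not a perfect cube)

Minimal polynomial: x³ - 68


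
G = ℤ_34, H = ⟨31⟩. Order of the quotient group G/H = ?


|⟨31⟩| = n / gcd(31, 34) = 34 / 1 = 34
H is normal (ℤ_34 is abelian).
|G/H| = |G| / |H| = 34 / 34 = 1

|G/H| = 1


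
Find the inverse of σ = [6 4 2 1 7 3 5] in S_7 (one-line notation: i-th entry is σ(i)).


To find σ⁻¹, swap domain and range:
σ(1) = 6 → σ⁻¹(6) = 1
σ(2) = 4 → σ⁻¹(4) = 2
σ(3) = 2 → σ⁻¹(2) = 3
σ(4) = 1 → σ⁻¹(1) = 4
σ(5) = 7 → σ⁻¹(7) = 5
σ(6) = 3 → σ⁻¹(3) = 6
σ(7) = 5 → σ⁻¹(5) = 7

σ⁻¹ = [4 3 6 2 7 1 5]


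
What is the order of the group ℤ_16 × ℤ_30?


|A × B| = |A| · |B|
|ℤ_16 × ℤ_30| = 16 × 30 = 480

|ℤ_16 × ℤ_30| = 480


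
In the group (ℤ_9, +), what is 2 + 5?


Operation: addition mod 9
2 + 5 = (a + b) mod 9 with a = 2, b = 5

2 + 5 = 7


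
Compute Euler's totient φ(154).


Factor n: 154 = 2 × 7 × 11
φ(n) = n · ∏(1 - 1/p) over distinct primes p | n
φ(154) = 154 · (1 - 1/2) · (1 - 1/7) · (1 - 1/11) = 60

φ(154) = 60


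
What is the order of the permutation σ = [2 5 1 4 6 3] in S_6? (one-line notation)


Cycle decomposition: (1 2 5 6 3)
Cycle lengths: 5
Order = lcm(5) = 5

ord(σ) = 5


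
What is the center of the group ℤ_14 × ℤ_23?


Z(G) = {g ∈ G | gx = xg for all x ∈ G}
Direct product of abelian groups is abelian, so Z(G) = G

Z(ℤ_14 × ℤ_23) = ℤ_14 × ℤ_23


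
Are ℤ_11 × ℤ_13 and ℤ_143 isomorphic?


Comparing ℤ_11 × ℤ_13 and ℤ_143:
gcd(11,13) = 1, so ℤ_11 × ℤ_13 ≅ ℤ_143 (CRT)

Yes, ℤ_11 × ℤ_13 ≅ ℤ_143


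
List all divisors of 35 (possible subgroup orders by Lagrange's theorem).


Lagrange's theorem: |H| divides |G|
|G| = 35
Divisors of 35: 1, 5, 7, 35

Possible subgroup orders: {1, 5, 7, 35}


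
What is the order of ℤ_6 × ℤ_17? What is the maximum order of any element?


|ℤ_6 × ℤ_17| = 6 × 17 = 102
Max element order = lcm(6,17) = 102
Cyclic? Yes (gcd=1)

|ℤ_6×ℤ_17| = 102, max element order = 102


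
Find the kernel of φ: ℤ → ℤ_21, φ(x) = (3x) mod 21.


Kernel = preimage of identity
ker(φ) = {x ∈ ℤ : 3x ≡ 0 (mod 21)}. gcd(3,21) = 3, so 3x ≡ 0 (mod 21) ⟺ x ≡ 0 (mod 21/3 = 7). Hence ker(φ) = 7ℤ

ker(φ) = 7ℤ


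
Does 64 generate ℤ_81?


g generates ℤ_n iff gcd(g, n) = 1
gcd(64, 81) = 1
Since gcd = 1, 64 is a generator.

Yes, 64 generates ℤ_81


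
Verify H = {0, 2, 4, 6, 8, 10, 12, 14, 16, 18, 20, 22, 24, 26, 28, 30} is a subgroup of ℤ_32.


Subgroup test for H = {0, 2, 4, 6, 8, 10, 12, 14, 16, 18, 20, 22, 24, 26, 28, 30} in (ℤ_32, +):
(1) 0 ∈ H? Yes
(2) Closure: for all a,b ∈ H, (a+b) mod 32 ∈ H? Yes
(3) Inverses: for all a ∈ H, -a mod 32 ∈ H? Yes

Yes, H is a subgroup of ℤ_32


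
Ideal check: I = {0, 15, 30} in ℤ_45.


Check ideal conditions for I = {0, 15, 30} in ℤ_45:
(1) I is an additive subgroup? Yes
(2) For r ∈ ℤ_45 and a ∈ I: r·a ∈ I? Yes

Yes, I is an ideal of ℤ_45


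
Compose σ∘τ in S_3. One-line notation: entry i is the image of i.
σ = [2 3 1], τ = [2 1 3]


σ∘τ: apply τ first, then σ
1 →τ 2 →σ 3
2 →τ 1 →σ 2
3 →τ 3 →σ 1

σ∘τ = [3 2 1]


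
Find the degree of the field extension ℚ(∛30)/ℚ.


∛30 has minimal polynomial x³ - 30 (irreducible over ℚ since 30 is not a perfect cube)

[ℚ(∛30)/ℚ] = 3


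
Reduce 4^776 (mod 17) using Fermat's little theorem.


Fermat's little theorem: if p is prime and gcd(a,p)=1, then a^(p-1) ≡ 1 (mod p)
p = 17 is prime, gcd(4,17) = 1
Reduce exponent: 776 mod 16 = 8
So 4^776 ≡ 4^8 (mod 17)
4^8 mod 17 = 1

4^776 ≡ 1 (mod 17)


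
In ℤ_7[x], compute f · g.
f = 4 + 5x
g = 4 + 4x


Expand and collect like terms; reduce coefficients mod 7:
x^0: 4·4 = 16 ≡ 2 (mod 7)
x^1: 4·4 + 5·4 = 36 ≡ 1 (mod 7)
x^2: 5·4 = 20 ≡ 6 (mod 7)
Result: 2 + x + 6x^2

f · g = 2 + x + 6x^2


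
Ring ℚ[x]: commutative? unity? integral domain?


Polynomial ring over ℚ (an integral domain) is a commutative integral domain with unity 1
Commutative: Yes
Integral domain: Yes
Has unity: Yes

ℚ[x]: Commutative=Yes, Unity=Yes


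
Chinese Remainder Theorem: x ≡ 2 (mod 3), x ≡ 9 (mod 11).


m₁ = 3, m₂ = 11, gcd = 1, so CRT applies. M = m₁·m₂ = 33
Let M₁ = M/m₁ = 11, M₂ = M/m₂ = 3
Find y₁ ≡ M₁⁻¹ (mod m₁): 11⁻¹ ≡ 2 (mod 3)
Find y₂ ≡ M₂⁻¹ (mod m₂): 3⁻¹ ≡ 4 (mod 11)
x = a₁·M₁·y₁ + a₂·M₂·y₂ = 2·11·2 + 9·3·4 = 152
Reduce mod 33: x ≡ 20
Check: 20 mod 3 = 2 ✓, 20 mod 11 = 9 ✓

x ≡ 20 (mod 33)


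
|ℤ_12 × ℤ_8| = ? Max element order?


|ℤ_12 × ℤ_8| = 12 × 8 = 96
Max element order = lcm(12,8) = 24
Cyclic? No (gcd=4)

|ℤ_12×ℤ_8| = 96, max element order = 24


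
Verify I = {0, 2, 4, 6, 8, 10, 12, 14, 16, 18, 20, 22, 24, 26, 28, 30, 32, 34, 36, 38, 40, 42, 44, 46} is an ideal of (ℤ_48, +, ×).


Check ideal conditions for I = {0, 2, 4, 6, 8, 10, 12, 14, 16, 18, 20, 22, 24, 26, 28, 30, 32, 34, 36, 38, 40, 42, 44, 46} in ℤ_48:
(1) I is an additive subgroup? Yes
(2) For r ∈ ℤ_48 and a ∈ I: r·a ∈ I? Yes

Yes, I is an ideal of ℤ_48


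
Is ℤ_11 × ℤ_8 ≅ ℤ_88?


Comparing ℤ_11 × ℤ_8 and ℤ_88:
gcd(11,8) = 1, so ℤ_11 × ℤ_8 ≅ ℤ_88 (CRT)

Yes, ℤ_11 × ℤ_8 ≅ ℤ_88


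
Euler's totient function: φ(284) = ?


Factor n: 284 = 2^2 × 71
φ(n) = n · ∏(1 - 1/p) over distinct primes p | n
φ(284) = 284 · (1 - 1/2) · (1 - 1/71) = 140

φ(284) = 140


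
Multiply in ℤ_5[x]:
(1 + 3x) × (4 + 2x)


Expand and collect like terms; reduce coefficients mod 5:
x^0: 1·4 = 4 ≡ 4 (mod 5)
x^1: 1·2 + 3·4 = 14 ≡ 4 (mod 5)
x^2: 3·2 = 6 ≡ 1 (mod 5)
Result: 4 + 4x + x^2

f · g = 4 + 4x + x^2


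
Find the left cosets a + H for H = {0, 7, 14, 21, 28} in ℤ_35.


H = {0, 7, 14, 21, 28}, |H| = 5
Number of cosets = |G|/|H| = 35/5 = 7
0 + H = {0, 7, 14, 21, 28}
1 + H = {1, 8, 15, 22, 29}
2 + H = {2, 9, 16, 23, 30}
3 + H = {3, 10, 17, 24, 31}
4 + H = {4, 11, 18, 25, 32}
5 + H = {5, 12, 19, 26, 33}
6 + H = {6, 13, 20, 27, 34}

Cosets: 0+H={0,7,14,21,28}; 1+H={1,8,15,22,29}; 2+H={2,9,16,23,30}; 3+H={3,10,17,24,31}; 4+H={4,11,18,25,32}; 5+H={5,12,19,26,33}; 6+H={6,13,20,27,34}


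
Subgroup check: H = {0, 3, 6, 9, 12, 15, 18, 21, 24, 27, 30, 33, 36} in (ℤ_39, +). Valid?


Subgroup test for H = {0, 3, 6, 9, 12, 15, 18, 21, 24, 27, 30, 33, 36} in (ℤ_39, +):
(1) 0 ∈ H? Yes
(2) Closure: for all a,b ∈ H, (a+b) mod 39 ∈ H? Yes
(3) Inverses: for all a ∈ H, -a mod 39 ∈ H? Yes

Yes, H is a subgroup of ℤ_39


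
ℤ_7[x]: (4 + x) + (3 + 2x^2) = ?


Add coefficients mod 7:
x^0: 4 + 3 = 0 (mod 7)
x^1: 1 + 0 = 1 (mod 7)
x^2: 0 + 2 = 2 (mod 7)
Result: x + 2x^2

f + g = x + 2x^2


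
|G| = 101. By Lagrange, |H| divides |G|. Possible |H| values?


Lagrange's theorem: |H| divides |G|
|G| = 101
Divisors of 101: 1, 101

Possible subgroup orders: {1, 101}


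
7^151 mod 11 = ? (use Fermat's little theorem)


Fermat's little theorem: if p is prime and gcd(a,p)=1, then a^(p-1) ≡ 1 (mod p)
p = 11 is prime, gcd(7,11) = 1
Reduce exponent: 151 mod 10 = 1
So 7^151 ≡ 7^1 (mod 11)
7^1 mod 11 = 7

7^151 ≡ 7 (mod 11)


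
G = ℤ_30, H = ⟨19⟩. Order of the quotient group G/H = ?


|⟨19⟩| = n / gcd(19, 30) = 30 / 1 = 30
H is normal (ℤ_30 is abelian).
|G/H| = |G| / |H| = 30 / 30 = 1

|G/H| = 1


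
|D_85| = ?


|D_n| = 2n (n rotations and n reflections)
|D_85| = 2×85 = 170

|D_85| = 170


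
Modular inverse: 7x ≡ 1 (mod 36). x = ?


Use the extended Euclidean algorithm to write 1 = 7·s + 36·t; then s mod 36 is the inverse.
Euclidean algorithm:
  7 = 0·36 + 7
  36 = 5·7 + 1
  7 = 7·1 + 0
gcd(7,36) = 1
Back-substitution gives: 7·(-5) + 36·(1) = 1
So 7⁻¹ ≡ -5 ≡ 31 (mod 36)
Check: 7 × 31 = 217 ≡ 1 (mod 36) ✓

7⁻¹ ≡ 31 (mod 36)


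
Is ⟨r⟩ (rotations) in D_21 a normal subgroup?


H = ⟨r⟩ (rotations) in D_21
The rotation subgroup ⟨r⟩ has index 2 in D_21, so it is normal

Yes, normal subgroup


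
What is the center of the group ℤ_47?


Z(G) = {g ∈ G | gx = xg for all x ∈ G}
ℤ_47 is abelian, so Z(G) = G

Z(ℤ_47) = ℤ_47


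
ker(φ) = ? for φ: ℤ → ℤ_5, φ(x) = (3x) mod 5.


Kernel = preimage of identity
ker(φ) = {x ∈ ℤ : 3x ≡ 0 (mod 5)}. gcd(3,5) = 1, so 3x ≡ 0 (mod 5) ⟺ x ≡ 0 (mod 5/1 = 5). Hence ker(φ) = 5ℤ

ker(φ) = 5ℤ


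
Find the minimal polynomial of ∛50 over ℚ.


∛50 satisfies x³ - 50 = 0, irreducible over ℚ (no rational root; 50 is not a perfect cube)

Minimal polynomial: x³ - 50


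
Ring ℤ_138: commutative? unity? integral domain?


ℤ_138 is a commutative ring with unity 1; 138 = 2×69 is composite, so 2·69 ≡ 0 gives zero divisors (not an integral domain)
Commutative: Yes
Integral domain: No
Has unity: Yes

ℤ_138: Commutative=Yes, Unity=Yes


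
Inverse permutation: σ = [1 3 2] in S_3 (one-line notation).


To find σ⁻¹, swap domain and range:
σ(1) = 1 → σ⁻¹(1) = 1
σ(2) = 3 → σ⁻¹(3) = 2
σ(3) = 2 → σ⁻¹(2) = 3

σ⁻¹ = [1 3 2]


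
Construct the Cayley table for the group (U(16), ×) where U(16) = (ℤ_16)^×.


Elements: {1, 3, 5, 7, 9, 11, 13, 15}
Operation: multiplication mod 16
Entry (a, b) = (a × b) mod 16

Cayley table:
   |  1 |  3 |  5 |  7 |  9 | 11 | 13 | 15
 1 |  1 |  3 |  5 |  7 |  9 | 11 | 13 | 15
 3 |  3 |  9 | 15 |  5 | 11 |  1 |  7 | 13
 5 |  5 | 15 |  9 |  3 | 13 |  7 |  1 | 11
 7 |  7 |  5 |  3 |  1 | 15 | 13 | 11 |  9
 9 |  9 | 11 | 13 | 15 |  1 |  3 |  5 |  7
11 | 11 |  1 |  7 | 13 |  3 |  9 | 15 |  5
13 | 13 |  7 |  1 | 11 |  5 | 15 |  9 |  3
15 | 15 | 13 | 11 |  9 |  7 |  5 |  3 |  1


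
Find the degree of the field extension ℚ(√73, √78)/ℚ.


[ℚ(√73,√78):ℚ] = [ℚ(√73,√78):ℚ(√73)]·[ℚ(√73):ℚ] = 2·2 = 4

[ℚ(√73, √78)/ℚ] = 4


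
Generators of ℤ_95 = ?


g generates ℤ_n iff gcd(g,n) = 1
Prime factors of 95: 5, 19
Generators are g ∈ {1,...,94} not divisible by any of these primes.
Generators: {1, 2, 3, 4, 6, 7, 8, 9, 11, 12, 13, 14, 16, 17, 18, 21, 22, 23, 24, 26, 27, 28, 29, 31, 32, 33, 34, 36, 37, 39, 41, 42, 43, 44, 46, 47, 48, 49, 51, 52, 53, 54, 56, 58, 59, 61, 62, 63, 64, 66, 67, 68, 69, 71, 72, 73, 74, 77, 78, 79, 81, 82, 83, 84, 86, 87, 88, 89, 91, 92, 93, 94}
Number of generators = φ(95) = 72

Generators of ℤ_95 = {1, 2, 3, 4, 6, 7, 8, 9, 11, 12, 13, 14, 16, 17, 18, 21, 22, 23, 24, 26, 27, 28, 29, 31, 32, 33, 34, 36, 37, 39, 41, 42, 43, 44, 46, 47, 48, 49, 51, 52, 53, 54, 56, 58, 59, 61, 62, 63, 64, 66, 67, 68, 69, 71, 72, 73, 74, 77, 78, 79, 81, 82, 83, 84, 86, 87, 88, 89, 91, 92, 93, 94}


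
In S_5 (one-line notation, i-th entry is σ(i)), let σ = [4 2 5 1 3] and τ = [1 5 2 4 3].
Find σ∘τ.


σ∘τ: apply τ first, then σ
1 →τ 1 →σ 4
2 →τ 5 →σ 3
3 →τ 2 →σ 2
4 →τ 4 →σ 1
5 →τ 3 →σ 5

σ∘τ = [4 3 2 1 5]


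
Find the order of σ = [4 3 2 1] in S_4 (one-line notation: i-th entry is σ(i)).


Cycle decomposition: (1 4) (2 3)
Cycle lengths: 2, 2
Order = lcm(2, 2) = 2

ord(σ) = 2


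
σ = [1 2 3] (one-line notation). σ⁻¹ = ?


To find σ⁻¹, swap domain and range:
σ(1) = 1 → σ⁻¹(1) = 1
σ(2) = 2 → σ⁻¹(2) = 2
σ(3) = 3 → σ⁻¹(3) = 3

σ⁻¹ = [1 2 3]


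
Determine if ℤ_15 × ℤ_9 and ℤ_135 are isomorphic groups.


Comparing ℤ_15 × ℤ_9 and ℤ_135:
gcd(15,9) = 3 ≠ 1. Max element order in ℤ_15×ℤ_9 is lcm(15,9) = 45 < 135, so it has no element of order 135

No, ℤ_15 × ℤ_9 ≇ ℤ_135


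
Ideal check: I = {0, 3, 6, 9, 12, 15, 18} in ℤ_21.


Check ideal conditions for I = {0, 3, 6, 9, 12, 15, 18} in ℤ_21:
(1) I is an additive subgroup? Yes
(2) For r ∈ ℤ_21 and a ∈ I: r·a ∈ I? Yes

Yes, I is an ideal of ℤ_21


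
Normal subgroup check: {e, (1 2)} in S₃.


H = {e, (1 2)} in S₃
(1 3)(1 2)(1 3)⁻¹ = (2 3) ∉ {e, (1 2)}, so it is not normal

No, not a normal subgroup


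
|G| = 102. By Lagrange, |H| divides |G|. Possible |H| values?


Lagrange's theorem: |H| divides |G|
|G| = 102
Divisors of 102: 1, 2, 3, 6, 17, 34, 51, 102

Possible subgroup orders: {1, 2, 3, 6, 17, 34, 51, 102}


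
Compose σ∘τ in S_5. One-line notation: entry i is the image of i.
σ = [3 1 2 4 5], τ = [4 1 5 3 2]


σ∘τ: apply τ first, then σ
1 →τ 4 →σ 4
2 →τ 1 →σ 3
3 →τ 5 →σ 5
4 →τ 3 →σ 2
5 →τ 2 →σ 1

σ∘τ = [4 3 5 2 1]


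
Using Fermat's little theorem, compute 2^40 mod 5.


Fermat's little theorem: if p is prime and gcd(a,p)=1, then a^(p-1) ≡ 1 (mod p)
p = 5 is prime, gcd(2,5) = 1
Reduce exponent: 40 mod 4 = 0
So 2^40 ≡ 2^0 (mod 5)
2^0 = 1

2^40 ≡ 1 (mod 5)


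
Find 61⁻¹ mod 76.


Use the extended Euclidean algorithm to write 1 = 61·s + 76·t; then s mod 76 is the inverse.
Euclidean algorithm:
  61 = 0·76 + 61
  76 = 1·61 + 15
  61 = 4·15 + 1
  15 = 15·1 + 0
gcd(61,76) = 1
Back-substitution gives: 61·(5) + 76·(-4) = 1
So 61⁻¹ ≡ 5 ≡ 5 (mod 76)
Check: 61 × 5 = 305 ≡ 1 (mod 76) ✓

61⁻¹ ≡ 5 (mod 76)


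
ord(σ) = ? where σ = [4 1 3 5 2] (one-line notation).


Cycle decomposition: (1 4 5 2)
Cycle lengths: 4
Order = lcm(4) = 4

ord(σ) = 4


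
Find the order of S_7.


|S_n| = n! (number of permutations of n symbols)
|S_7| = 7! = 5040

|S_7| = 5040


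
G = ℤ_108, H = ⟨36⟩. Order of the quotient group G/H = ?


|⟨36⟩| = n / gcd(36, 108) = 108 / 36 = 3
H is normal (ℤ_108 is abelian).
|G/H| = |G| / |H| = 108 / 3 = 36

|G/H| = 36


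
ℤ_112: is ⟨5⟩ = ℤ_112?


g generates ℤ_n iff gcd(g, n) = 1
gcd(5, 112) = 1
Since gcd = 1, 5 is a generator.

Yes, 5 generates ℤ_112


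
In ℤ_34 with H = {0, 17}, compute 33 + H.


33 + H = {33 + h (mod 34) : h ∈ H}
33+0=33, 33+17=16
33 + H = {16, 33} = 16 + H

33 + H = {16, 33}


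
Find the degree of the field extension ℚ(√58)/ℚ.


√58 has minimal polynomial x² - 58 (irreducible over ℚ since 58 is squarefree)

[ℚ(√58)/ℚ] = 2


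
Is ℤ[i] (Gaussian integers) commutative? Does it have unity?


ℤ[i] is a commutative integral domain with unity 1 (in fact a Euclidean domain)
Commutative: Yes
Integral domain: Yes
Has unity: Yes

ℤ[i] (Gaussian integers): Commutative=Yes, Unity=Yes


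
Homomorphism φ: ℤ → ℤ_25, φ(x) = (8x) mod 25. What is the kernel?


Kernel = preimage of identity
ker(φ) = {x ∈ ℤ : 8x ≡ 0 (mod 25)}. gcd(8,25) = 1, so 8x ≡ 0 (mod 25) ⟺ x ≡ 0 (mod 25/1 = 25). Hence ker(φ) = 25ℤ

ker(φ) = 25ℤ


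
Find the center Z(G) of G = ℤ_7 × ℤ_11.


Z(G) = {g ∈ G | gx = xg for all x ∈ G}
Direct product of abelian groups is abelian, so Z(G) = G

Z(ℤ_7 × ℤ_11) = ℤ_7 × ℤ_11


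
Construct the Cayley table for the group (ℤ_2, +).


Elements: {0, 1}
Operation: addition mod 2
Entry (a, b) = (a + b) mod 2

Cayley table:
  | 0 | 1
0 | 0 | 1
1 | 1 | 0


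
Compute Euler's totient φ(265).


Factor n: 265 = 5 × 53
φ(n) = n · ∏(1 - 1/p) over distinct primes p | n
φ(265) = 265 · (1 - 1/5) · (1 - 1/53) = 208

φ(265) = 208


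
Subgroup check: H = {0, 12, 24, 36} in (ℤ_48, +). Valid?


Subgroup test for H = {0, 12, 24, 36} in (ℤ_48, +):
(1) 0 ∈ H? Yes
(2) Closure: for all a,b ∈ H, (a+b) mod 48 ∈ H? Yes
(3) Inverses: for all a ∈ H, -a mod 48 ∈ H? Yes

Yes, H is a subgroup of ℤ_48


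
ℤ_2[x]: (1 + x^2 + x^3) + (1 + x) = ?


Add coefficients mod 2:
x^0: 1 + 1 = 0 (mod 2)
x^1: 0 + 1 = 1 (mod 2)
x^2: 1 + 0 = 1 (mod 2)
x^3: 1 + 0 = 1 (mod 2)
Result: x + x^2 + x^3

f + g = x + x^2 + x^3


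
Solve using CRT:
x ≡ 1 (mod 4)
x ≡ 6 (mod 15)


m₁ = 4, m₂ = 15, gcd = 1, so CRT applies. M = m₁·m₂ = 60
Let M₁ = M/m₁ = 15, M₂ = M/m₂ = 4
Find y₁ ≡ M₁⁻¹ (mod m₁): 15⁻¹ ≡ 3 (mod 4)
Find y₂ ≡ M₂⁻¹ (mod m₂): 4⁻¹ ≡ 4 (mod 15)
x = a₁·M₁·y₁ + a₂·M₂·y₂ = 1·15·3 + 6·4·4 = 141
Reduce mod 60: x ≡ 21
Check: 21 mod 4 = 1 ✓, 21 mod 15 = 6 ✓

x ≡ 21 (mod 60)


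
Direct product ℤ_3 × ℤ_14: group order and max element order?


|ℤ_3 × ℤ_14| = 3 × 14 = 42
Max element order = lcm(3,14) = 42
Cyclic? Yes (gcd=1)

|ℤ_3×ℤ_14| = 42, max element order = 42


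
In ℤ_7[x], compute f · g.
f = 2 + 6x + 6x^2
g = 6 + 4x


Expand and collect like terms; reduce coefficients mod 7:
x^0: 2·6 = 12 ≡ 5 (mod 7)
x^1: 2·4 + 6·6 = 44 ≡ 2 (mod 7)
x^2: 6·4 + 6·6 = 60 ≡ 4 (mod 7)
x^3: 6·4 = 24 ≡ 3 (mod 7)
Result: 5 + 2x + 4x^2 + 3x^3

f · g = 5 + 2x + 4x^2 + 3x^3


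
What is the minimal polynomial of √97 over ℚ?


√97 satisfies x² - 97 = 0, irreducible over ℚ since 97 is squarefree

Minimal polynomial: x² - 97


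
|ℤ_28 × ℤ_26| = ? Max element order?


|ℤ_28 × ℤ_26| = 28 × 26 = 728
Max element order = lcm(28,26) = 364
Cyclic? No (gcd=2)

|ℤ_28×ℤ_26| = 728, max element order = 364


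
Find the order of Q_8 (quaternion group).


Q_8 = {±1, ±i, ±j, ±k}
|Q_8| = 8

|Q_8 (quaternion group)| = 8


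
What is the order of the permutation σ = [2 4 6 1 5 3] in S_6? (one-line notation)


Cycle decomposition: (1 2 4) (3 6)
Cycle lengths: 3, 2
Order = lcm(3, 2) = 6

ord(σ) = 6


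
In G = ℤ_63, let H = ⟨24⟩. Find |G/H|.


|⟨24⟩| = n / gcd(24, 63) = 63 / 3 = 21
H is normal (ℤ_63 is abelian).
|G/H| = |G| / |H| = 63 / 21 = 3

|G/H| = 3


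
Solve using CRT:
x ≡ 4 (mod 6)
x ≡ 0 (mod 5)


m₁ = 6, m₂ = 5, gcd = 1, so CRT applies. M = m₁·m₂ = 30
Let M₁ = M/m₁ = 5, M₂ = M/m₂ = 6
Find y₁ ≡ M₁⁻¹ (mod m₁): 5⁻¹ ≡ 5 (mod 6)
Find y₂ ≡ M₂⁻¹ (mod m₂): 6⁻¹ ≡ 1 (mod 5)
x = a₁·M₁·y₁ + a₂·M₂·y₂ = 4·5·5 + 0·6·1 = 100
Reduce mod 30: x ≡ 10
Check: 10 mod 6 = 4 ✓, 10 mod 5 = 0 ✓

x ≡ 10 (mod 30)


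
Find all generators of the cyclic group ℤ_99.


g generates ℤ_n iff gcd(g,n) = 1
Prime factors of 99: 3, 11
Generators are g ∈ {1,...,98} not divisible by any of these primes.
Generators: {1, 2, 4, 5, 7, 8, 10, 13, 14, 16, 17, 19, 20, 23, 25, 26, 28, 29, 31, 32, 34, 35, 37, 38, 40, 41, 43, 46, 47, 49, 50, 52, 53, 56, 58, 59, 61, 62, 64, 65, 67, 68, 70, 71, 73, 74, 76, 79, 80, 82, 83, 85, 86, 89, 91, 92, 94, 95, 97, 98}
Number of generators = φ(99) = 60

Generators of ℤ_99 = {1, 2, 4, 5, 7, 8, 10, 13, 14, 16, 17, 19, 20, 23, 25, 26, 28, 29, 31, 32, 34, 35, 37, 38, 40, 41, 43, 46, 47, 49, 50, 52, 53, 56, 58, 59, 61, 62, 64, 65, 67, 68, 70, 71, 73, 74, 76, 79, 80, 82, 83, 85, 86, 89, 91, 92, 94, 95, 97, 98}


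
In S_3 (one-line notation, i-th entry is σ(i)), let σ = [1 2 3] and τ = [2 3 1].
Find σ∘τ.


σ∘τ: apply τ first, then σ
1 →τ 2 →σ 2
2 →τ 3 →σ 3
3 →τ 1 →σ 1

σ∘τ = [2 3 1]


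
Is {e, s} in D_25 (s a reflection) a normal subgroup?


H = {e, s} in D_25 (s a reflection)
r·s·r⁻¹ = sr⁻² ≠ s for n ≥ 3, so {e, s} is not closed under conjugation

No, not a normal subgroup


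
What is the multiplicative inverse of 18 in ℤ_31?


Use the extended Euclidean algorithm to write 1 = 18·s + 31·t; then s mod 31 is the inverse.
Euclidean algorithm:
  18 = 0·31 + 18
  31 = 1·18 + 13
  18 = 1·13 + 5
  13 = 2·5 + 3
  5 = 1·3 + 2
  3 = 1·2 + 1
  2 = 2·1 + 0
gcd(18,31) = 1
Back-substitution gives: 18·(-12) + 31·(7) = 1
So 18⁻¹ ≡ -12 ≡ 19 (mod 31)
Check: 18 × 19 = 342 ≡ 1 (mod 31) ✓

18⁻¹ ≡ 19 (mod 31)


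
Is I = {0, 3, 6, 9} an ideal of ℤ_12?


Check ideal conditions for I = {0, 3, 6, 9} in ℤ_12:
(1) I is an additive subgroup? Yes
(2) For r ∈ ℤ_12 and a ∈ I: r·a ∈ I? Yes

Yes, I is an ideal of ℤ_12


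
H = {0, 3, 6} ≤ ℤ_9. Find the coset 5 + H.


5 + H = {5 + h (mod 9) : h ∈ H}
5+0=5, 5+3=8, 5+6=2
5 + H = {2, 5, 8} = 2 + H

5 + H = {2, 5, 8}


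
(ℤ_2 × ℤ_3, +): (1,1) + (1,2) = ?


Operation: componentwise addition mod (2, 3)
(1,1) + (1,2) = ((a₁+b₁) mod 2, (a₂+b₂) mod 3) with a = (1,1), b = (1,2)

(1,1) + (1,2) = (0,0)


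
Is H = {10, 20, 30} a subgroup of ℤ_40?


Subgroup test for H = {10, 20, 30} in (ℤ_40, +):
(1) 0 ∈ H? No
(2) Closure: for all a,b ∈ H, (a+b) mod 40 ∈ H? No  [counterexample: 10 + 30 = 0 ∉ H]
(3) Inverses: for all a ∈ H, -a mod 40 ∈ H? Yes

No, H is not a subgroup of ℤ_40


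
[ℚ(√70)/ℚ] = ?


√70 has minimal polynomial x² - 70 (irreducible over ℚ since 70 is squarefree)

[ℚ(√70)/ℚ] = 2


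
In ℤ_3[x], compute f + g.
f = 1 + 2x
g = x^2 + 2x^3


Add coefficients mod 3:
x^0: 1 + 0 = 1 (mod 3)
x^1: 2 + 0 = 2 (mod 3)
x^2: 0 + 1 = 1 (mod 3)
x^3: 0 + 2 = 2 (mod 3)
Result: 1 + 2x + x^2 + 2x^3

f + g = 1 + 2x + x^2 + 2x^3


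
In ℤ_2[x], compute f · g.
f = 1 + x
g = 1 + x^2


Expand and collect like terms; reduce coefficients mod 2:
x^0: 1·1 = 1 ≡ 1 (mod 2)
x^1: 1·0 + 1·1 = 1 ≡ 1 (mod 2)
x^2: 1·1 + 1·0 = 1 ≡ 1 (mod 2)
x^3: 1·1 = 1 ≡ 1 (mod 2)
Result: 1 + x + x^2 + x^3

f · g = 1 + x + x^2 + x^3


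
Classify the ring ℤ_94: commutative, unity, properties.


ℤ_94 is a commutative ring with unity 1; 94 = 2×47 is composite, so 2·47 ≡ 0 gives zero divisors (not an integral domain)
Commutative: Yes
Integral domain: No
Has unity: Yes

ℤ_94: Commutative=Yes, Unity=Yes


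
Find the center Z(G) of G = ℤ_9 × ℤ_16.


Z(G) = {g ∈ G | gx = xg for all x ∈ G}
Direct product of abelian groups is abelian, so Z(G) = G

Z(ℤ_9 × ℤ_16) = ℤ_9 × ℤ_16


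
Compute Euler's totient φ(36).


Factor n: 36 = 2^2 × 3^2
φ(n) = n · ∏(1 - 1/p) over distinct primes p | n
φ(36) = 36 · (1 - 1/2) · (1 - 1/3) = 12

φ(36) = 12


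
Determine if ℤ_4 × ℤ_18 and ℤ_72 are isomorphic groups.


Comparing ℤ_4 × ℤ_18 and ℤ_72:
gcd(4,18) = 2 ≠ 1. Max element order in ℤ_4×ℤ_18 is lcm(4,18) = 36 < 72, so it has no element of order 72

No, ℤ_4 × ℤ_18 ≇ ℤ_72


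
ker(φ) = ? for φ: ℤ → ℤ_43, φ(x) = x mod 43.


Kernel = preimage of identity
ker(φ) = {x ∈ ℤ : x ≡ 0 (mod 43)} = 43ℤ = {0, ±43, ±86, ...}

ker(φ) = 43ℤ


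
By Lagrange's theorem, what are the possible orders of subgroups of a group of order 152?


Lagrange's theorem: |H| divides |G|
|G| = 152
Divisors of 152: 1, 2, 4, 8, 19, 38, 76, 152

Possible subgroup orders: {1, 2, 4, 8, 19, 38, 76, 152}


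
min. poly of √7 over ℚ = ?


√7 satisfies x² - 7 = 0, irreducible over ℚ since 7 is squarefree

Minimal polynomial: x² - 7


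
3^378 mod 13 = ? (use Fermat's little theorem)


Fermat's little theorem: if p is prime and gcd(a,p)=1, then a^(p-1) ≡ 1 (mod p)
p = 13 is prime, gcd(3,13) = 1
Reduce exponent: 378 mod 12 = 6
So 3^378 ≡ 3^6 (mod 13)
3^6 mod 13 = 1

3^378 ≡ 1 (mod 13)


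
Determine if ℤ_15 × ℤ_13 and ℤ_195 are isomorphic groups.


Comparing ℤ_15 × ℤ_13 and ℤ_195:
gcd(15,13) = 1, so ℤ_15 × ℤ_13 ≅ ℤ_195 (CRT)

Yes, ℤ_15 × ℤ_13 ≅ ℤ_195


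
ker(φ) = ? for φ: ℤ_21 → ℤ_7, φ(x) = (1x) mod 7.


Kernel = preimage of identity
ker(φ) = {x ∈ ℤ_21 : 1x ≡ 0 (mod 7)}. Since 7 | 21, φ is well-defined. The kernel is the cyclic subgroup ⟨7⟩ of ℤ_21 (order 3), i.e. {0, 7, 14}

ker(φ) = {0, 7, 14}


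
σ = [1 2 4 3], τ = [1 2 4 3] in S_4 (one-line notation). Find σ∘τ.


σ∘τ: apply τ first, then σ
1 →τ 1 →σ 1
2 →τ 2 →σ 2
3 →τ 4 →σ 3
4 →τ 3 →σ 4

σ∘τ = [1 2 3 4]


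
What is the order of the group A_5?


|A_n| = n!/2 (even permutations)
|A_5| = 5!/2 = 120/2 = 60

|A_5| = 60


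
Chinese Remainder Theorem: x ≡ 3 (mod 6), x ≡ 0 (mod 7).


m₁ = 6, m₂ = 7, gcd = 1, so CRT applies. M = m₁·m₂ = 42
Let M₁ = M/m₁ = 7, M₂ = M/m₂ = 6
Find y₁ ≡ M₁⁻¹ (mod m₁): 7⁻¹ ≡ 1 (mod 6)
Find y₂ ≡ M₂⁻¹ (mod m₂): 6⁻¹ ≡ 6 (mod 7)
x = a₁·M₁·y₁ + a₂·M₂·y₂ = 3·7·1 + 0·6·6 = 21
Reduce mod 42: x ≡ 21
Check: 21 mod 6 = 3 ✓, 21 mod 7 = 0 ✓

x ≡ 21 (mod 42)


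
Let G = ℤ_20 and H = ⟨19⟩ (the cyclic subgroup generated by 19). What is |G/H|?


|⟨19⟩| = n / gcd(19, 20) = 20 / 1 = 20
H is normal (ℤ_20 is abelian).
|G/H| = |G| / |H| = 20 / 20 = 1

|G/H| = 1


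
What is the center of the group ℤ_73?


Z(G) = {g ∈ G | gx = xg for all x ∈ G}
ℤ_73 is abelian, so Z(G) = G

Z(ℤ_73) = ℤ_73


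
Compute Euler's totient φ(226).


Factor n: 226 = 2 × 113
φ(n) = n · ∏(1 - 1/p) over distinct primes p | n
φ(226) = 226 · (1 - 1/2) · (1 - 1/113) = 112

φ(226) = 112


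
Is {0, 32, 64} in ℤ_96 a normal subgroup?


H = {0, 32, 64} in ℤ_96
ℤ_96 is abelian; every subgroup of an abelian group is normal

Yes, normal subgroup


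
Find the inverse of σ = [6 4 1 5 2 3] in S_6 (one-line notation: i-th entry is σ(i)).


To find σ⁻¹, swap domain and range:
σ(1) = 6 → σ⁻¹(6) = 1
σ(2) = 4 → σ⁻¹(4) = 2
σ(3) = 1 → σ⁻¹(1) = 3
σ(4) = 5 → σ⁻¹(5) = 4
σ(5) = 2 → σ⁻¹(2) = 5
σ(6) = 3 → σ⁻¹(3) = 6

σ⁻¹ = [3 5 6 2 4 1]


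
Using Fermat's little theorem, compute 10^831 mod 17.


Fermat's little theorem: if p is prime and gcd(a,p)=1, then a^(p-1) ≡ 1 (mod p)
p = 17 is prime, gcd(10,17) = 1
Reduce exponent: 831 mod 16 = 15
So 10^831 ≡ 10^15 (mod 17)
10^15 mod 17 = 12

10^831 ≡ 12 (mod 17)


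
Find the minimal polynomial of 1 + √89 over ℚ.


Let α = 1 + √89. Then α - 1 = √89, so (α - 1)² = 89, giving α² - 2α - 88 = 0. Degree 2 and α ∉ ℚ, so this is the minimal polynomial.

Minimal polynomial: x² - 2x - 88


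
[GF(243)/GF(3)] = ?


GF(243) = GF(3^5), so the extension degree is 5

[GF(243)/GF(3)] = 5
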